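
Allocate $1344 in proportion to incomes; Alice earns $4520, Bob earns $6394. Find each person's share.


Total income = 4520 + 6394 = $10914
Alice: $1344 × 4520/10914 = $556.61
Bob: $1344 × 6394/10914 = $787.39
= Alice: $556.61, Bob: $787.39

Alice: $556.61, Bob: $787.39


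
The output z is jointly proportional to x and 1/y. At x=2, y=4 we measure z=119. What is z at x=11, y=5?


z = k·x/y
Solve for k using the known point: k = z·y/x = 119×4/2 = 476/2 = 238.0000
Now evaluate at x=11, y=5:
z = k × 11 / 5 = (476 × 11) / (2 × 5) = 5236/10
= 523.6000

523.6000


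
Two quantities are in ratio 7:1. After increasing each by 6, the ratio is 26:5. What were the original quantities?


Let A = 7k, B = 1k.
(7k + 6) / (1k + 6) = 26/5
Cross-multiply: 5(7k + 6) = 26(1k + 6)
35k + 30 = 26k + 156
35k - 26k = 156 - 30
9k = 126
k = 126/9 = 14
A = 7×14 = 98, B = 1×14 = 14
= A = 98, B = 14

A = 98, B = 14


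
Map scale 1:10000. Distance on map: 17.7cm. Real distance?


Real distance = map distance × scale
= 17.7cm × 10000
= 177000 cm = 1770.0 m
= 1.770 km

1.770 km


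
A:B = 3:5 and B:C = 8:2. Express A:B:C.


Match B: multiply A:B by 8 → 24:40
Multiply B:C by 5 → 40:10
Combined: 24:40:10
GCD = 2
= 12:20:5

12:20:5


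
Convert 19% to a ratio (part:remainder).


19% means 19 parts out of 100; remainder = 81
Part : remainder = 19:81
GCD = 1
= 19:81

19:81


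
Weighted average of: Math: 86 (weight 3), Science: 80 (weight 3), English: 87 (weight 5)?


Numerator = 86×3 + 80×3 + 87×5
= 258 + 240 + 435
= 933
Total weight = 11
Weighted avg = 933/11
= 84.82

84.82


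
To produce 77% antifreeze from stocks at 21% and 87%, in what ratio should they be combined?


Let x parts of 21% mix with y parts of 87%.
21x + 87y = 77(x + y)
21x + 87y = 77x + 77y
x(21 - 77) = y(77 - 87)
x/y = (87 - 77)/(77 - 21) = 10/56
Simplify: 5:28
= 5:28

5:28


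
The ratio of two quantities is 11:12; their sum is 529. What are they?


Let A = 11k, B = 12k.
11k + 12k = 529
23k = 529 → k = 529/23 = 23
A = 11×23 = 253, B = 12×23 = 276
= A = 253, B = 276

A = 253, B = 276


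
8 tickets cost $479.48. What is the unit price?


Unit rate = total / quantity
= 479.48 / 8
= $59.94 per unit

$59.94 per unit


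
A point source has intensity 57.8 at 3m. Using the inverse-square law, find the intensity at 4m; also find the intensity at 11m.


I₁d₁² = I₂d₂²
I at 4m = 57.8 × (3/4)² = 57.8 × 9/16 = 520.2/16 = 32.5125
I at 11m = 57.8 × (3/11)² = 57.8 × 9/121 = 520.2/121 ≈ 4.2992
= 32.5125 and 4.2992

32.5125 and 4.2992


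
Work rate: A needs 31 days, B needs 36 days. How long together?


Rate of A = 1/31 per day
Rate of B = 1/36 per day
Combined rate = 1/31 + 1/36 = 67/1116 ≈ 0.0600 per day
Days = 1 / combined rate = 1116/67
≈ 16.66 days

16.66 days


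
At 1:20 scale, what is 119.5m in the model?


Model size = real / scale
= 119.5 / 20
= 5.9750 m

5.9750 m


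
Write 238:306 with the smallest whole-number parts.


GCD(238, 306) = 34
238/34 : 306/34
= 7:9

7:9


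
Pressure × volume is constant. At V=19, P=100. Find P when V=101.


Inverse proportion: x × y = constant
k = 19 × 100 = 1900
y₂ = k / 101 = 1900 / 101
= 18.81

18.81


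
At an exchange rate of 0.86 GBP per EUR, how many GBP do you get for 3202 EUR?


Amount × rate = 3202 × 0.86
= 2753.72 GBP

2753.72 GBP


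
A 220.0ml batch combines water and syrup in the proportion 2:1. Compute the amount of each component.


Total parts = 2 + 1 = 3
water: 220.0 × 2/3 = 146.7ml
syrup: 220.0 × 1/3 = 73.3ml
= 146.7ml and 73.3ml

146.7ml and 73.3ml


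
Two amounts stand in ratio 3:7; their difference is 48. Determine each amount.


Let A = 3k, B = 7k.
7k - 3k = 48
4k = 48 → k = 48/4 = 12
A = 3×12 = 36, B = 7×12 = 84
= A = 36, B = 84

A = 36, B = 84


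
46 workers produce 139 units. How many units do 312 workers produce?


Direct proportion: y/x = constant
k = 139/46 ≈ 3.0217
y₂ = k × 312 = 139 × 312 / 46 = 43368/46
≈ 942.78

942.78


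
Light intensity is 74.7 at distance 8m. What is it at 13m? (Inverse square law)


I₁d₁² = I₂d₂²
I₂ = I₁ × (d₁/d₂)²
= 74.7 × (8/13)²
= 74.7 × 64/169
= 4780.8/169
≈ 28.2888

28.2888


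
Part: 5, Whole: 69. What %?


Percentage = (part / whole) × 100
= (5 / 69) × 100
≈ 7.25%

7.25%


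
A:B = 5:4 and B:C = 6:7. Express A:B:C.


Match B: multiply A:B by 6 → 30:24
Multiply B:C by 4 → 24:28
Combined: 30:24:28
GCD = 2
= 15:12:14

15:12:14


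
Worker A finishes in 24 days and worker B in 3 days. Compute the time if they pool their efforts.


Rate of A = 1/24 per day
Rate of B = 1/3 per day
Combined rate = 1/24 + 1/3 = 27/72 = 0.3750 per day
Days = 1 / combined rate = 72/27
≈ 2.67 days

2.67 days


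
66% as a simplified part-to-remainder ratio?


66% means 66 parts out of 100; remainder = 34
Part : remainder = 66:34
GCD = 2
= 33:17

33:17


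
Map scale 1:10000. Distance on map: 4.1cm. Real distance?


Real distance = map distance × scale
= 4.1cm × 10000
= 41000 cm = 410.0 m
= 0.410 km

0.410 km


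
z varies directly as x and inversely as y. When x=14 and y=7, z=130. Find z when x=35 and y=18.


z = k·x/y
Solve for k using the known point: k = z·y/x = 130×7/14 = 910/14 = 65.0000
Now evaluate at x=35, y=18:
z = k × 35 / 18 = (910 × 35) / (14 × 18) = 31850/252
≈ 126.3889

126.3889


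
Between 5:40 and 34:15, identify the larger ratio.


5/40 = 0.1250
34/15 = 2.2667
0.1250 < 2.2667, so 5:40 is less
= 34:15

34:15


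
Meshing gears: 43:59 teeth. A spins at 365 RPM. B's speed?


Gear ratio = 43:59 = 43:59
RPM_B = RPM_A × (teeth_A / teeth_B)
= 365 × (43/59)
= 266.0 RPM

266.0 RPM


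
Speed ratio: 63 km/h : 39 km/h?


Ratio = 63:39
GCD = 3
Simplified = 21:13
Time ratio (same distance) = 13:21
Speed ratio = 21:13

21:13


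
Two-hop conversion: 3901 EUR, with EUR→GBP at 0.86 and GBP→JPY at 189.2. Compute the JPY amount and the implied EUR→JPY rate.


Step 1: 3901 EUR × 0.86 = 3354.86 GBP
Step 2: 3354.86 GBP × 189.2 = 634739.51 JPY
Implied rate EUR→JPY = 0.86 × 189.2 = 162.7120
= 634739.51 JPY; implied rate 162.7120 JPY/EUR

634739.51 JPY; implied rate 162.7120 JPY/EUR


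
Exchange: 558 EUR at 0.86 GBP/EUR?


Amount × rate = 558 × 0.86
= 479.88 GBP

479.88 GBP


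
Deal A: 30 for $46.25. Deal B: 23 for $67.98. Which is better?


Deal A: $46.25/30 = $1.5417/unit
Deal B: $67.98/23 = $2.9557/unit
A is cheaper per unit
= Deal A

Deal A


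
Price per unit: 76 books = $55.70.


Unit rate = total / quantity
= 55.70 / 76
= $0.73 per unit

$0.73 per unit


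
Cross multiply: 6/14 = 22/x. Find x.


Cross multiply: 6 × x = 14 × 22
6x = 308
x = 308 / 6
= 51.33

51.33


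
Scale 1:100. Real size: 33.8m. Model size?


Model size = real / scale
= 33.8 / 100
= 0.3380 m

0.3380 m


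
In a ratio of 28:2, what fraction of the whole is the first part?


Total parts = 28 + 2 = 30
First part: 28/30 = 14/15
= 14/15

14/15


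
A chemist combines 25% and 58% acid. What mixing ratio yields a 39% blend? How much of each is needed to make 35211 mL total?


Let x parts of 25% mix with y parts of 58%.
25x + 58y = 39(x + y)
25x + 58y = 39x + 39y
x(25 - 39) = y(39 - 58)
x/y = (58 - 39)/(39 - 25) = 19/14
Simplify: 19:14
Total parts = 33; one part = 35211/33 = 1067.00 mL
25% solution: 19×1067.00 = 20273.00 mL
58% solution: 14×1067.00 = 14938.00 mL
= ratio 19:14; 20273.00 mL and 14938.00 mL

ratio 19:14; 20273.00 mL and 14938.00 mL


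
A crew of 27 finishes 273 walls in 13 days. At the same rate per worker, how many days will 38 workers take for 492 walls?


Days ∝ work / workers, so d₂ = d₁ × (m₁/m₂) × (w₂/w₁)
Workers factor (inverse): 27/38 ≈ 0.7105
Work factor (direct): 492/273 ≈ 1.8022
d₂ = 13 × 27/38 × 492/273 = (13 × 27 × 492) / (38 × 273) = 172692/10374
≈ 16.65 days

16.65 days


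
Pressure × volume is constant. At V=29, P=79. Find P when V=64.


Inverse proportion: x × y = constant
k = 29 × 79 = 2291
y₂ = k / 64 = 2291 / 64
= 35.80

35.80


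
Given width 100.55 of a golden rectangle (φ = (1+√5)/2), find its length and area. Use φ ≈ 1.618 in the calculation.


φ = (1 + √5) / 2 ≈ 1.618
Length = width × φ = 100.55 × 1.618 = 162.6899
≈ 162.69
Area = width × length = 100.55 × 162.6899 = 16358.469445 ≈ 16358.47
= Length: 162.69, Area: 16358.47

Length: 162.69, Area: 16358.47


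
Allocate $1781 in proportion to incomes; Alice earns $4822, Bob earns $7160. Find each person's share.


Total income = 4822 + 7160 = $11982
Alice: $1781 × 4822/11982 = $716.74
Bob: $1781 × 7160/11982 = $1064.26
= Alice: $716.74, Bob: $1064.26

Alice: $716.74, Bob: $1064.26


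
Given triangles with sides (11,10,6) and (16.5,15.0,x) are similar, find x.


Scale factor = 16.5/11 = 1.5
Missing side = 6 × 1.5
= 9.0

9.0


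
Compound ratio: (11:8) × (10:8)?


Compound ratio = (11×10) : (8×8)
= 110:64
GCD = 2
= 55:32

55:32


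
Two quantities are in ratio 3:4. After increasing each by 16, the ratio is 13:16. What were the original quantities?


Let A = 3k, B = 4k.
(3k + 16) / (4k + 16) = 13/16
Cross-multiply: 16(3k + 16) = 13(4k + 16)
48k + 256 = 52k + 208
48k - 52k = 208 - 256
-4k = -48
k = -48/-4 = 12
A = 3×12 = 36, B = 4×12 = 48
= A = 36, B = 48

A = 36, B = 48


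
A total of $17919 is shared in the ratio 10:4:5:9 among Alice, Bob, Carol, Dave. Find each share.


Total parts = 10 + 4 + 5 + 9 = 28
Alice: 17919 × 10/28 = 6399.64
Bob: 17919 × 4/28 = 2559.86
Carol: 17919 × 5/28 = 3199.82
Dave: 17919 × 9/28 = 5759.68
= Alice: $6399.64, Bob: $2559.86, Carol: $3199.82, Dave: $5759.68

Alice: $6399.64, Bob: $2559.86, Carol: $3199.82, Dave: $5759.68


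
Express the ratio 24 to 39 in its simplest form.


GCD(24, 39) = 3
24/3 : 39/3
= 8:13

8:13


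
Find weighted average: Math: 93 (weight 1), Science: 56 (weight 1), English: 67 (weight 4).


Numerator = 93×1 + 56×1 + 67×4
= 93 + 56 + 268
= 417
Total weight = 6
Weighted avg = 417/6
= 69.50

69.50


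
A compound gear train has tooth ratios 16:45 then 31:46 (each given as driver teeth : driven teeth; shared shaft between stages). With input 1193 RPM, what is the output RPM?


Stage 1: RPM_B = RPM_A × t_A/t_B = 1193 × 16/45 = 19088/45 ≈ 424.18
B and C share a shaft → RPM_C = RPM_B
Stage 2: RPM_D = RPM_C × t_C/t_D = RPM_A × (t_A×t_C)/(t_B×t_D)
Overall ratio = (16×31)/(45×46) = 496/2070
RPM_D = 1193 × 496/2070 = 591728/2070
≈ 285.86 RPM

285.86 RPM


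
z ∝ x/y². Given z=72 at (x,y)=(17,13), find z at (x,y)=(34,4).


z = k·x/y²
Solve for k using the known point: k = z·y²/x = 72×169/17 = 12168/17 ≈ 715.7647
Now evaluate at x=34, y=4:
z = k × 34 / 16 = (12168 × 34) / (17 × 16) = 413712/272
= 1521.0000

1521.0000


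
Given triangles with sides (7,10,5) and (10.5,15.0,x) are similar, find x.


Scale factor = 10.5/7 = 1.5
Missing side = 5 × 1.5
= 7.5

7.5


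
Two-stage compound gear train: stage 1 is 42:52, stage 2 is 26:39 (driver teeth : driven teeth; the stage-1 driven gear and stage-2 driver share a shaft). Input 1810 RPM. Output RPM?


Stage 1: RPM_B = RPM_A × t_A/t_B = 1810 × 42/52 = 76020/52 ≈ 1461.92
B and C share a shaft → RPM_C = RPM_B
Stage 2: RPM_D = RPM_C × t_C/t_D = RPM_A × (t_A×t_C)/(t_B×t_D)
Overall ratio = (42×26)/(52×39) = 1092/2028
RPM_D = 1810 × 1092/2028 = 1976520/2028
≈ 974.62 RPM

974.62 RPM


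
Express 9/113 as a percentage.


Percentage = (part / whole) × 100
= (9 / 113) × 100
≈ 7.96%

7.96%


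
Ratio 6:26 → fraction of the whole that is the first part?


Total parts = 6 + 26 = 32
First part: 6/32 = 3/16
= 3/16

3/16


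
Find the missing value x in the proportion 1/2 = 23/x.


Cross multiply: 1 × x = 2 × 23
1x = 46
x = 46 / 1
= 46.00

46.00


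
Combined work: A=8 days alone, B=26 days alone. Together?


Rate of A = 1/8 per day
Rate of B = 1/26 per day
Combined rate = 1/8 + 1/26 = 34/208 ≈ 0.1635 per day
Days = 1 / combined rate = 208/34
≈ 6.12 days

6.12 days


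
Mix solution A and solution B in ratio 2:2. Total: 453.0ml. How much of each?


Total parts = 2 + 2 = 4
solution A: 453.0 × 2/4 = 226.5ml
solution B: 453.0 × 2/4 = 226.5ml
= 226.5ml and 226.5ml

226.5ml and 226.5ml


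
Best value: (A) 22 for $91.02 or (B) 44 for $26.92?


Deal A: $91.02/22 = $4.1373/unit
Deal B: $26.92/44 = $0.6118/unit
B is cheaper per unit
= Deal B

Deal B


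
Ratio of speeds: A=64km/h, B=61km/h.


Ratio = 64:61
GCD = 1
Simplified = 64:61
Time ratio (same distance) = 61:64
Speed ratio = 64:61

64:61


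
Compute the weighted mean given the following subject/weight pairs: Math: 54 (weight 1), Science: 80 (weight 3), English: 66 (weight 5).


Numerator = 54×1 + 80×3 + 66×5
= 54 + 240 + 330
= 624
Total weight = 9
Weighted avg = 624/9
= 69.33

69.33


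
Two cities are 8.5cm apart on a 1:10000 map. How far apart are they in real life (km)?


Real distance = map distance × scale
= 8.5cm × 10000
= 85000 cm = 850.0 m
= 0.850 km

0.850 km


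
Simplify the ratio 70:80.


GCD(70, 80) = 10
70/10 : 80/10
= 7:8

7:8


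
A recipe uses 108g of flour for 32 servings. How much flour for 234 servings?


Direct proportion: y/x = constant
k = 108/32 = 3.3750
y₂ = k × 234 = 108 × 234 / 32 = 25272/32
= 789.75

789.75


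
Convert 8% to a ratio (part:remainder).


8% means 8 parts out of 100; remainder = 92
Part : remainder = 8:92
GCD = 4
= 2:23

2:23


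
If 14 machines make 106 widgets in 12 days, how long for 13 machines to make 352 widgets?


Days ∝ work / workers, so d₂ = d₁ × (m₁/m₂) × (w₂/w₁)
Workers factor (inverse): 14/13 ≈ 1.0769
Work factor (direct): 352/106 ≈ 3.3208
d₂ = 12 × 14/13 × 352/106 = (12 × 14 × 352) / (13 × 106) = 59136/1378
≈ 42.91 days

42.91 days


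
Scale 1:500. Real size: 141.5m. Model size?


Model size = real / scale
= 141.5 / 500
= 0.2830 m

0.2830 m


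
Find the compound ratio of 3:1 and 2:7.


Compound ratio = (3×2) : (1×7)
= 6:7
GCD = 1
= 6:7

6:7


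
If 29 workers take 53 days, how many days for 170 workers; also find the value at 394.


Inverse proportion: x × y = constant
k = 29 × 53 = 1537
At x=170: k/170 = 9.04
At x=394: k/394 = 3.90
= 9.04 and 3.90

9.04 and 3.90


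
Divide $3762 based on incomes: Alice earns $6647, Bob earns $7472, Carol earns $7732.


Total income = 6647 + 7472 + 7732 = $21851
Alice: $3762 × 6647/21851 = $1144.39
Bob: $3762 × 7472/21851 = $1286.42
Carol: $3762 × 7732/21851 = $1331.19
= Alice: $1144.39, Bob: $1286.42, Carol: $1331.19

Alice: $1144.39, Bob: $1286.42, Carol: $1331.19


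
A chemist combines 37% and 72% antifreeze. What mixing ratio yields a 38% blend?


Let x parts of 37% mix with y parts of 72%.
37x + 72y = 38(x + y)
37x + 72y = 38x + 38y
x(37 - 38) = y(38 - 72)
x/y = (72 - 38)/(38 - 37) = 34/1
Simplify: 34:1
= 34:1

34:1


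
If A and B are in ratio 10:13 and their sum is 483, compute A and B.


Let A = 10k, B = 13k.
10k + 13k = 483
23k = 483 → k = 483/23 = 21
A = 10×21 = 210, B = 13×21 = 273
= A = 210, B = 273

A = 210, B = 273


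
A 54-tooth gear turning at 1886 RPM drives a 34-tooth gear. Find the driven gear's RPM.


Gear ratio = 54:34 = 27:17
RPM_B = RPM_A × (teeth_A / teeth_B)
= 1886 × (54/34)
= 2995.4 RPM

2995.4 RPM


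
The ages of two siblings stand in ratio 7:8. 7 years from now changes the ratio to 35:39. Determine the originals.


Let A = 7k, B = 8k.
(7k + 7) / (8k + 7) = 35/39
Cross-multiply: 39(7k + 7) = 35(8k + 7)
273k + 273 = 280k + 245
273k - 280k = 245 - 273
-7k = -28
k = -28/-7 = 4
A = 7×4 = 28, B = 8×4 = 32
= A = 28, B = 32

A = 28, B = 32


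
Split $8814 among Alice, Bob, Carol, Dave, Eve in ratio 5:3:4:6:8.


Total parts = 5 + 3 + 4 + 6 + 8 = 26
Alice: 8814 × 5/26 = 1695.00
Bob: 8814 × 3/26 = 1017.00
Carol: 8814 × 4/26 = 1356.00
Dave: 8814 × 6/26 = 2034.00
Eve: 8814 × 8/26 = 2712.00
= Alice: $1695.00, Bob: $1017.00, Carol: $1356.00, Dave: $2034.00, Eve: $2712.00

Alice: $1695.00, Bob: $1017.00, Carol: $1356.00, Dave: $2034.00, Eve: $2712.00


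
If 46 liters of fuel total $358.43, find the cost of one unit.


Unit rate = total / quantity
= 358.43 / 46
= $7.79 per unit

$7.79 per unit


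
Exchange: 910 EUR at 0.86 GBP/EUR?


Amount × rate = 910 × 0.86
= 782.60 GBP

782.60 GBP


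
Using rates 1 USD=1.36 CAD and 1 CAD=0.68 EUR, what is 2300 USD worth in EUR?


Step 1: 2300 USD × 1.36 = 3128.00 CAD
Step 2: 3128.00 CAD × 0.68 = 2127.04 EUR
Implied rate USD→EUR = 1.36 × 0.68 = 0.9248
= 2127.04 EUR

2127.04 EUR


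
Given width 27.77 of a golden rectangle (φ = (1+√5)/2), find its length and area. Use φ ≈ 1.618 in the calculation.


φ = (1 + √5) / 2 ≈ 1.618
Length = width × φ = 27.77 × 1.618 = 44.93186
≈ 44.93
Area = width × length = 27.77 × 44.93186 = 1247.7577522 ≈ 1247.76
= Length: 44.93, Area: 1247.76

Length: 44.93, Area: 1247.76


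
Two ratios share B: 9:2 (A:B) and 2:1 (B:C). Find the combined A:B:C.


Match B: multiply A:B by 2 → 18:4
Multiply B:C by 2 → 4:2
Combined: 18:4:2
GCD = 2
= 9:2:1

9:2:1


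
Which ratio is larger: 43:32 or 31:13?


43/32 = 1.3438
31/13 = 2.3846
1.3438 < 2.3846, so 43:32 is less
= 31:13

31:13


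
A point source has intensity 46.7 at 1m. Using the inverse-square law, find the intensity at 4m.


I₁d₁² = I₂d₂²
I₂ = I₁ × (d₁/d₂)²
= 46.7 × (1/4)²
= 46.7 × 1/16
= 46.7/16
≈ 2.9188

2.9188


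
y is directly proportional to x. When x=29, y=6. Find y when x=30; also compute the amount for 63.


Direct proportion: y/x = constant
k = 6/29 ≈ 0.2069
y at x=30: k × 30 = 6 × 30 / 29 = 180/29 ≈ 6.21
y at x=63: k × 63 = 6 × 63 / 29 = 378/29 ≈ 13.03
= 6.21 and 13.03

6.21 and 13.03


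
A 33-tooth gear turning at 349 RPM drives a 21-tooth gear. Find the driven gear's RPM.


Gear ratio = 33:21 = 11:7
RPM_B = RPM_A × (teeth_A / teeth_B)
= 349 × (33/21)
= 548.4 RPM

548.4 RPM


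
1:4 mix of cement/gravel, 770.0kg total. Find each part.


Total parts = 1 + 4 = 5
cement: 770.0 × 1/5 = 154.0kg
gravel: 770.0 × 4/5 = 616.0kg
= 154.0kg and 616.0kg

154.0kg and 616.0kg


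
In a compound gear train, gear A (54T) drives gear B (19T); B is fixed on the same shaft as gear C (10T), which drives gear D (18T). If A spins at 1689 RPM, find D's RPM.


Stage 1: RPM_B = RPM_A × t_A/t_B = 1689 × 54/19 = 91206/19 ≈ 4800.32
B and C share a shaft → RPM_C = RPM_B
Stage 2: RPM_D = RPM_C × t_C/t_D = RPM_A × (t_A×t_C)/(t_B×t_D)
Overall ratio = (54×10)/(19×18) = 540/342
RPM_D = 1689 × 540/342 = 912060/342
≈ 2666.84 RPM

2666.84 RPM


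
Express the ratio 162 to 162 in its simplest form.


GCD(162, 162) = 162
162/162 : 162/162
= 1:1

1:1


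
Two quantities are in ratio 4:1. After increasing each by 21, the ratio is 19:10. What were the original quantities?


Let A = 4k, B = 1k.
(4k + 21) / (1k + 21) = 19/10
Cross-multiply: 10(4k + 21) = 19(1k + 21)
40k + 210 = 19k + 399
40k - 19k = 399 - 210
21k = 189
k = 189/21 = 9
A = 4×9 = 36, B = 1×9 = 9
= A = 36, B = 9

A = 36, B = 9


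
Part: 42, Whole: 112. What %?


Percentage = (part / whole) × 100
= (42 / 112) × 100
= 37.50%

37.50%


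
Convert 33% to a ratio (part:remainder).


33% means 33 parts out of 100; remainder = 67
Part : remainder = 33:67
GCD = 1
= 33:67

33:67


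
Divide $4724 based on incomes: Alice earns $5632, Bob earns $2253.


Total income = 5632 + 2253 = $7885
Alice: $4724 × 5632/7885 = $3374.20
Bob: $4724 × 2253/7885 = $1349.80
= Alice: $3374.20, Bob: $1349.80

Alice: $3374.20, Bob: $1349.80


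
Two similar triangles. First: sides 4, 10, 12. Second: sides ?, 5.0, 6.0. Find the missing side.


Scale factor = 5.0/10 = 0.5
Missing side = 4 × 0.5
= 2.0

2.0


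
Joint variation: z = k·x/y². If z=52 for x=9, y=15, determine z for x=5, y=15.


z = k·x/y²
Solve for k using the known point: k = z·y²/x = 52×225/9 = 11700/9 = 1300.0000
Now evaluate at x=5, y=15:
z = k × 5 / 225 = (11700 × 5) / (9 × 225) = 58500/2025
≈ 28.8889

28.8889


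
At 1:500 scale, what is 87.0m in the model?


Model size = real / scale
= 87.0 / 500
= 0.1740 m

0.1740 m


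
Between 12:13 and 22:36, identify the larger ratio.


12/13 = 0.9231
22/36 = 0.6111
0.9231 > 0.6111, so 12:13 is greater
= 12:13

12:13


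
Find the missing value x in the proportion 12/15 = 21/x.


Cross multiply: 12 × x = 15 × 21
12x = 315
x = 315 / 12
= 26.25

26.25


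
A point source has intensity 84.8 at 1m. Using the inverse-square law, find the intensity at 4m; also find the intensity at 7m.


I₁d₁² = I₂d₂²
I at 4m = 84.8 × (1/4)² = 84.8 × 1/16 = 84.8/16 = 5.3000
I at 7m = 84.8 × (1/7)² = 84.8 × 1/49 = 84.8/49 ≈ 1.7306
= 5.3000 and 1.7306

5.3000 and 1.7306


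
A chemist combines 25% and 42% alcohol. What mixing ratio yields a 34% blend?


Let x parts of 25% mix with y parts of 42%.
25x + 42y = 34(x + y)
25x + 42y = 34x + 34y
x(25 - 34) = y(34 - 42)
x/y = (42 - 34)/(34 - 25) = 8/9
Simplify: 8:9
= 8:9

8:9


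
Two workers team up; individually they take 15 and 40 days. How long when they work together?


Rate of A = 1/15 per day
Rate of B = 1/40 per day
Combined rate = 1/15 + 1/40 = 55/600 ≈ 0.0917 per day
Days = 1 / combined rate = 600/55
≈ 10.91 days

10.91 days


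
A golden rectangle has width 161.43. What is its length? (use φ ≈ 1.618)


φ = (1 + √5) / 2 ≈ 1.618
Length = width × φ = 161.43 × 1.618 = 261.19374
≈ 261.19

261.19


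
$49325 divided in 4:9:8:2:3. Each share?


Total parts = 4 + 9 + 8 + 2 + 3 = 26
Part 1: 49325 × 4/26 = 7588.46
Part 2: 49325 × 9/26 = 17074.04
Part 3: 49325 × 8/26 = 15176.92
Part 4: 49325 × 2/26 = 3794.23
Part 5: 49325 × 3/26 = 5691.35
= Part 1: $7588.46, Part 2: $17074.04, Part 3: $15176.92, Part 4: $3794.23, Part 5: $5691.35

Part 1: $7588.46, Part 2: $17074.04, Part 3: $15176.92, Part 4: $3794.23, Part 5: $5691.35


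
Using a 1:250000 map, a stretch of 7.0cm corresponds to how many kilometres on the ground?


Real distance = map distance × scale
= 7.0cm × 250000
= 1750000 cm = 17500.0 m
= 17.500 km

17.500 km


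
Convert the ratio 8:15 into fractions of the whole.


Total parts = 8 + 15 = 23
First part: 8/23 = 8/23
Second part: 15/23 = 15/23
= 8/23 and 15/23

8/23 and 15/23


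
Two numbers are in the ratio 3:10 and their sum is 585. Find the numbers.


Let A = 3k, B = 10k.
3k + 10k = 585
13k = 585 → k = 585/13 = 45
A = 3×45 = 135, B = 10×45 = 450
= A = 135, B = 450

A = 135, B = 450


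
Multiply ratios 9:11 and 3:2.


Compound ratio = (9×3) : (11×2)
= 27:22
GCD = 1
= 27:22

27:22


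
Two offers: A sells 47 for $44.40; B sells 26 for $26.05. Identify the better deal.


Deal A: $44.40/47 = $0.9447/unit
Deal B: $26.05/26 = $1.0019/unit
A is cheaper per unit
= Deal A

Deal A


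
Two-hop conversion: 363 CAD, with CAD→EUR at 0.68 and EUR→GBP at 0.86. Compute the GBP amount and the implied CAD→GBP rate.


Step 1: 363 CAD × 0.68 = 246.84 EUR
Step 2: 246.84 EUR × 0.86 = 212.28 GBP
Implied rate CAD→GBP = 0.68 × 0.86 = 0.5848
= 212.28 GBP; implied rate 0.5848 GBP/CAD

212.28 GBP; implied rate 0.5848 GBP/CAD


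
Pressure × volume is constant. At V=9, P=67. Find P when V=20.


Inverse proportion: x × y = constant
k = 9 × 67 = 603
y₂ = k / 20 = 603 / 20
= 30.15

30.15


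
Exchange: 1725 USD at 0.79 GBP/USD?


Amount × rate = 1725 × 0.79
= 1362.75 GBP

1362.75 GBP


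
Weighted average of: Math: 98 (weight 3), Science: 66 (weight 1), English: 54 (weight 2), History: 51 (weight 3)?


Numerator = 98×3 + 66×1 + 54×2 + 51×3
= 294 + 66 + 108 + 153
= 621
Total weight = 9
Weighted avg = 621/9
= 69.00

69.00


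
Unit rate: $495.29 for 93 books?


Unit rate = total / quantity
= 495.29 / 93
= $5.33 per unit

$5.33 per unit


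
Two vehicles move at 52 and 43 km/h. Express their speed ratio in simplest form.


Ratio = 52:43
GCD = 1
Simplified = 52:43
Time ratio (same distance) = 43:52
Speed ratio = 52:43

52:43


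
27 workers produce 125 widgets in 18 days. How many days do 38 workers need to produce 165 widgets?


Days ∝ work / workers, so d₂ = d₁ × (m₁/m₂) × (w₂/w₁)
Workers factor (inverse): 27/38 ≈ 0.7105
Work factor (direct): 165/125 = 1.3200
d₂ = 18 × 27/38 × 165/125 = (18 × 27 × 165) / (38 × 125) = 80190/4750
≈ 16.88 days

16.88 days


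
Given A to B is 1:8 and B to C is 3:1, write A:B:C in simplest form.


Match B: multiply A:B by 3 → 3:24
Multiply B:C by 8 → 24:8
Combined: 3:24:8
GCD = 1
= 3:24:8

3:24:8


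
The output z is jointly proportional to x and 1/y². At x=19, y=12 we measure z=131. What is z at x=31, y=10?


z = k·x/y²
Solve for k using the known point: k = z·y²/x = 131×144/19 = 18864/19 ≈ 992.8421
Now evaluate at x=31, y=10:
z = k × 31 / 100 = (18864 × 31) / (19 × 100) = 584784/1900
≈ 307.7811

307.7811


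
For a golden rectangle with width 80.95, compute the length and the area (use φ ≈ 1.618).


φ = (1 + √5) / 2 ≈ 1.618
Length = width × φ = 80.95 × 1.618 = 130.9771
≈ 130.98
Area = width × length = 80.95 × 130.9771 = 10602.596245 ≈ 10602.60
= Length: 130.98, Area: 10602.60

Length: 130.98, Area: 10602.60


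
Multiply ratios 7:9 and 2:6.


Compound ratio = (7×2) : (9×6)
= 14:54
GCD = 2
= 7:27

7:27


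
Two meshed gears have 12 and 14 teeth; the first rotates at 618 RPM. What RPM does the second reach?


Gear ratio = 12:14 = 6:7
RPM_B = RPM_A × (teeth_A / teeth_B)
= 618 × (12/14)
= 529.7 RPM

529.7 RPM


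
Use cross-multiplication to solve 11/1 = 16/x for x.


Cross multiply: 11 × x = 1 × 16
11x = 16
x = 16 / 11
= 1.45

1.45


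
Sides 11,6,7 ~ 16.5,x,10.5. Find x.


Scale factor = 16.5/11 = 1.5
Missing side = 6 × 1.5
= 9.0

9.0


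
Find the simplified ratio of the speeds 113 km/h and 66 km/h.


Ratio = 113:66
GCD = 1
Simplified = 113:66
Time ratio (same distance) = 66:113
Speed ratio = 113:66

113:66


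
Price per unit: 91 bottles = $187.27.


Unit rate = total / quantity
= 187.27 / 91
= $2.06 per unit

$2.06 per unit


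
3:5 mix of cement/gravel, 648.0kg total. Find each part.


Total parts = 3 + 5 = 8
cement: 648.0 × 3/8 = 243.0kg
gravel: 648.0 × 5/8 = 405.0kg
= 243.0kg and 405.0kg

243.0kg and 405.0kg


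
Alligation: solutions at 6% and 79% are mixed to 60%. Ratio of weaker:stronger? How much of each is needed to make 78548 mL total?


Let x parts of 6% mix with y parts of 79%.
6x + 79y = 60(x + y)
6x + 79y = 60x + 60y
x(6 - 60) = y(60 - 79)
x/y = (79 - 60)/(60 - 6) = 19/54
Simplify: 19:54
Total parts = 73; one part = 78548/73 = 1076.00 mL
6% solution: 19×1076.00 = 20444.00 mL
79% solution: 54×1076.00 = 58104.00 mL
= ratio 19:54; 20444.00 mL and 58104.00 mL

ratio 19:54; 20444.00 mL and 58104.00 mL


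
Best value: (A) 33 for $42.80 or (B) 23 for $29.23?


Deal A: $42.80/33 = $1.2970/unit
Deal B: $29.23/23 = $1.2709/unit
B is cheaper per unit
= Deal B

Deal B


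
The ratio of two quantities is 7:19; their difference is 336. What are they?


Let A = 7k, B = 19k.
19k - 7k = 336
12k = 336 → k = 336/12 = 28
A = 7×28 = 196, B = 19×28 = 532
= A = 196, B = 532

A = 196, B = 532


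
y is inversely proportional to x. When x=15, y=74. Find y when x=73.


Inverse proportion: x × y = constant
k = 15 × 74 = 1110
y₂ = k / 73 = 1110 / 73
= 15.21

15.21


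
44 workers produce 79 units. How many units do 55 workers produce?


Direct proportion: y/x = constant
k = 79/44 ≈ 1.7955
y₂ = k × 55 = 79 × 55 / 44 = 4345/44
= 98.75

98.75


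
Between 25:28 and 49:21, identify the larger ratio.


25/28 = 0.8929
49/21 = 2.3333
0.8929 < 2.3333, so 25:28 is less
= 49:21

49:21


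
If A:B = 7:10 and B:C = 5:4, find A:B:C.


Match B: multiply A:B by 5 → 35:50
Multiply B:C by 10 → 50:40
Combined: 35:50:40
GCD = 5
= 7:10:8

7:10:8


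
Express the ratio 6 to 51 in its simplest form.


GCD(6, 51) = 3
6/3 : 51/3
= 2:17

2:17


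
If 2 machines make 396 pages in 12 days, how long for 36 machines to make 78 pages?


Days ∝ work / workers, so d₂ = d₁ × (m₁/m₂) × (w₂/w₁)
Workers factor (inverse): 2/36 ≈ 0.0556
Work factor (direct): 78/396 ≈ 0.1970
d₂ = 12 × 2/36 × 78/396 = (12 × 2 × 78) / (36 × 396) = 1872/14256
≈ 0.13 days

0.13 days


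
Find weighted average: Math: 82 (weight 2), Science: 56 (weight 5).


Numerator = 82×2 + 56×5
= 164 + 280
= 444
Total weight = 7
Weighted avg = 444/7
= 63.43

63.43


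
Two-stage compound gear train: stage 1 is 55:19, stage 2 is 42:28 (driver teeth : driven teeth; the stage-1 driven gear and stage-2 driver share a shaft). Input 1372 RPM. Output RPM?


Stage 1: RPM_B = RPM_A × t_A/t_B = 1372 × 55/19 = 75460/19 ≈ 3971.58
B and C share a shaft → RPM_C = RPM_B
Stage 2: RPM_D = RPM_C × t_C/t_D = RPM_A × (t_A×t_C)/(t_B×t_D)
Overall ratio = (55×42)/(19×28) = 2310/532
RPM_D = 1372 × 2310/532 = 3169320/532
≈ 5957.37 RPM

5957.37 RPM


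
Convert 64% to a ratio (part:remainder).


64% means 64 parts out of 100; remainder = 36
Part : remainder = 64:36
GCD = 4
= 16:9

16:9


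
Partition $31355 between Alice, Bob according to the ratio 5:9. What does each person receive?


Total parts = 5 + 9 = 14
Alice: 31355 × 5/14 = 11198.21
Bob: 31355 × 9/14 = 20156.79
= Alice: $11198.21, Bob: $20156.79

Alice: $11198.21, Bob: $20156.79


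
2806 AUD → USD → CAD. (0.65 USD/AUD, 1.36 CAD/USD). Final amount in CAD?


Step 1: 2806 AUD × 0.65 = 1823.90 USD
Step 2: 1823.90 USD × 1.36 = 2480.50 CAD
Implied rate AUD→CAD = 0.65 × 1.36 = 0.8840
= 2480.50 CAD

2480.50 CAD


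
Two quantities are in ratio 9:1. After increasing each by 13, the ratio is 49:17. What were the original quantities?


Let A = 9k, B = 1k.
(9k + 13) / (1k + 13) = 49/17
Cross-multiply: 17(9k + 13) = 49(1k + 13)
153k + 221 = 49k + 637
153k - 49k = 637 - 221
104k = 416
k = 416/104 = 4
A = 9×4 = 36, B = 1×4 = 4
= A = 36, B = 4

A = 36, B = 4


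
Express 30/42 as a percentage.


Percentage = (part / whole) × 100
= (30 / 42) × 100
≈ 71.43%

71.43%


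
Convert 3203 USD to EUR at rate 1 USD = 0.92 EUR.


Amount × rate = 3203 × 0.92
= 2946.76 EUR

2946.76 EUR


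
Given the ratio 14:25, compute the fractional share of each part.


Total parts = 14 + 25 = 39
First part: 14/39 = 14/39
Second part: 25/39 = 25/39
= 14/39 and 25/39

14/39 and 25/39


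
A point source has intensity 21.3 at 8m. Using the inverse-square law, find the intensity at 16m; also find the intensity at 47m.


I₁d₁² = I₂d₂²
I at 16m = 21.3 × (8/16)² = 21.3 × 64/256 = 1363.2/256 = 5.3250
I at 47m = 21.3 × (8/47)² = 21.3 × 64/2209 = 1363.2/2209 ≈ 0.6171
= 5.3250 and 0.6171

5.3250 and 0.6171


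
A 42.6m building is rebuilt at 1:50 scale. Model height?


Model size = real / scale
= 42.6 / 50
= 0.8520 m

0.8520 m


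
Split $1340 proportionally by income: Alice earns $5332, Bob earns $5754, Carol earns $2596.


Total income = 5332 + 5754 + 2596 = $13682
Alice: $1340 × 5332/13682 = $522.21
Bob: $1340 × 5754/13682 = $563.54
Carol: $1340 × 2596/13682 = $254.25
= Alice: $522.21, Bob: $563.54, Carol: $254.25

Alice: $522.21, Bob: $563.54, Carol: $254.25


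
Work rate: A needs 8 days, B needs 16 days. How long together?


Rate of A = 1/8 per day
Rate of B = 1/16 per day
Combined rate = 1/8 + 1/16 = 24/128 = 0.1875 per day
Days = 1 / combined rate = 128/24
≈ 5.33 days

5.33 days


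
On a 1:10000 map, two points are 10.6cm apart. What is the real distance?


Real distance = map distance × scale
= 10.6cm × 10000
= 106000 cm = 1060.0 m
= 1.060 km

1.060 km


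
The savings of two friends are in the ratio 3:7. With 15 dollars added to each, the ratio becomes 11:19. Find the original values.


Let A = 3k, B = 7k.
(3k + 15) / (7k + 15) = 11/19
Cross-multiply: 19(3k + 15) = 11(7k + 15)
57k + 285 = 77k + 165
57k - 77k = 165 - 285
-20k = -120
k = -120/-20 = 6
A = 3×6 = 18, B = 7×6 = 42
= A = 18, B = 42

A = 18, B = 42


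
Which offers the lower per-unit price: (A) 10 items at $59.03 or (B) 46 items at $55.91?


Deal A: $59.03/10 = $5.9030/unit
Deal B: $55.91/46 = $1.2154/unit
B is cheaper per unit
= Deal B

Deal B


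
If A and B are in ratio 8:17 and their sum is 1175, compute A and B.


Let A = 8k, B = 17k.
8k + 17k = 1175
25k = 1175 → k = 1175/25 = 47
A = 8×47 = 376, B = 17×47 = 799
= A = 376, B = 799

A = 376, B = 799


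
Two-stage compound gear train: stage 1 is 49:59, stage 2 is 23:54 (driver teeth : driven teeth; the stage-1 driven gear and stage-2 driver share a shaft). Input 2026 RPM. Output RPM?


Stage 1: RPM_B = RPM_A × t_A/t_B = 2026 × 49/59 = 99274/59 ≈ 1682.61
B and C share a shaft → RPM_C = RPM_B
Stage 2: RPM_D = RPM_C × t_C/t_D = RPM_A × (t_A×t_C)/(t_B×t_D)
Overall ratio = (49×23)/(59×54) = 1127/3186
RPM_D = 2026 × 1127/3186 = 2283302/3186
≈ 716.67 RPM

716.67 RPM


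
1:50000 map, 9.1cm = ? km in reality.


Real distance = map distance × scale
= 9.1cm × 50000
= 455000 cm = 4550.0 m
= 4.550 km

4.550 km


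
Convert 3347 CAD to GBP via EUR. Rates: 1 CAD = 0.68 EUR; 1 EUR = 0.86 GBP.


Step 1: 3347 CAD × 0.68 = 2275.96 EUR
Step 2: 2275.96 EUR × 0.86 = 1957.33 GBP
Implied rate CAD→GBP = 0.68 × 0.86 = 0.5848
= 1957.33 GBP

1957.33 GBP


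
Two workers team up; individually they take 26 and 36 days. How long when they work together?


Rate of A = 1/26 per day
Rate of B = 1/36 per day
Combined rate = 1/26 + 1/36 = 62/936 ≈ 0.0662 per day
Days = 1 / combined rate = 936/62
≈ 15.10 days

15.10 days


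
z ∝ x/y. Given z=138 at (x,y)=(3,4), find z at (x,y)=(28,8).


z = k·x/y
Solve for k using the known point: k = z·y/x = 138×4/3 = 552/3 = 184.0000
Now evaluate at x=28, y=8:
z = k × 28 / 8 = (552 × 28) / (3 × 8) = 15456/24
= 644.0000

644.0000


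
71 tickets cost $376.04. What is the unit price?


Unit rate = total / quantity
= 376.04 / 71
= $5.30 per unit

$5.30 per unit


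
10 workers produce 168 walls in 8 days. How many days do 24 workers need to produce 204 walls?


Days ∝ work / workers, so d₂ = d₁ × (m₁/m₂) × (w₂/w₁)
Workers factor (inverse): 10/24 ≈ 0.4167
Work factor (direct): 204/168 ≈ 1.2143
d₂ = 8 × 10/24 × 204/168 = (8 × 10 × 204) / (24 × 168) = 16320/4032
≈ 4.05 days

4.05 days


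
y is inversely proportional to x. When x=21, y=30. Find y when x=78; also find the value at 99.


Inverse proportion: x × y = constant
k = 21 × 30 = 630
At x=78: k/78 = 8.08
At x=99: k/99 = 6.36
= 8.08 and 6.36

8.08 and 6.36


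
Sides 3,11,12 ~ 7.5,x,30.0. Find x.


Scale factor = 7.5/3 = 2.5
Missing side = 11 × 2.5
= 27.5

27.5


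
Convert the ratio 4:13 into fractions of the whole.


Total parts = 4 + 13 = 17
First part: 4/17 = 4/17
Second part: 13/17 = 13/17
= 4/17 and 13/17

4/17 and 13/17


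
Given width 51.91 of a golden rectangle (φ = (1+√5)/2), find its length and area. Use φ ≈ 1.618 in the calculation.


φ = (1 + √5) / 2 ≈ 1.618
Length = width × φ = 51.91 × 1.618 = 83.99038
≈ 83.99
Area = width × length = 51.91 × 83.99038 = 4359.9406258 ≈ 4359.94
= Length: 83.99, Area: 4359.94

Length: 83.99, Area: 4359.94


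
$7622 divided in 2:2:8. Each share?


Total parts = 2 + 2 + 8 = 12
Part 1: 7622 × 2/12 = 1270.33
Part 2: 7622 × 2/12 = 1270.33
Part 3: 7622 × 8/12 = 5081.33
= Part 1: $1270.33, Part 2: $1270.33, Part 3: $5081.33

Part 1: $1270.33, Part 2: $1270.33, Part 3: $5081.33


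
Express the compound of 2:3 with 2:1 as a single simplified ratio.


Compound ratio = (2×2) : (3×1)
= 4:3
GCD = 1
= 4:3

4:3


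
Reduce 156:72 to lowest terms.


GCD(156, 72) = 12
156/12 : 72/12
= 13:6

13:6


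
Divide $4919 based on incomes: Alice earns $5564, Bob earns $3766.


Total income = 5564 + 3766 = $9330
Alice: $4919 × 5564/9330 = $2933.47
Bob: $4919 × 3766/9330 = $1985.53
= Alice: $2933.47, Bob: $1985.53

Alice: $2933.47, Bob: $1985.53


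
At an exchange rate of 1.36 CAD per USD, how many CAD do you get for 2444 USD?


Amount × rate = 2444 × 1.36
= 3323.84 CAD

3323.84 CAD


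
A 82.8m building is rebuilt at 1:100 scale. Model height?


Model size = real / scale
= 82.8 / 100
= 0.8280 m

0.8280 m


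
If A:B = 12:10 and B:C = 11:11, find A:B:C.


Match B: multiply A:B by 11 → 132:110
Multiply B:C by 10 → 110:110
Combined: 132:110:110
GCD = 22
= 6:5:5

6:5:5


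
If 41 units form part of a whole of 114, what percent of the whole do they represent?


Percentage = (part / whole) × 100
= (41 / 114) × 100
≈ 35.96%

35.96%


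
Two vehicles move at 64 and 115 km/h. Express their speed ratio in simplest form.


Ratio = 64:115
GCD = 1
Simplified = 64:115
Time ratio (same distance) = 115:64
Speed ratio = 64:115

64:115


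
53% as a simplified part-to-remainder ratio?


53% means 53 parts out of 100; remainder = 47
Part : remainder = 53:47
GCD = 1
= 53:47

53:47


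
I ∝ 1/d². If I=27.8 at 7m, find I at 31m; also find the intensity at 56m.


I₁d₁² = I₂d₂²
I at 31m = 27.8 × (7/31)² = 27.8 × 49/961 = 1362.2/961 ≈ 1.4175
I at 56m = 27.8 × (7/56)² = 27.8 × 49/3136 = 1362.2/3136 ≈ 0.4344
= 1.4175 and 0.4344

1.4175 and 0.4344


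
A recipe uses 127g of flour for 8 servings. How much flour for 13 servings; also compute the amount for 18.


Direct proportion: y/x = constant
k = 127/8 = 15.8750
y at x=13: k × 13 = 127 × 13 / 8 = 1651/8 ≈ 206.38
y at x=18: k × 18 = 127 × 18 / 8 = 2286/8 = 285.75
= 206.38 and 285.75

206.38 and 285.75


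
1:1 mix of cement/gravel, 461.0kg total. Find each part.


Total parts = 1 + 1 = 2
cement: 461.0 × 1/2 = 230.5kg
gravel: 461.0 × 1/2 = 230.5kg
= 230.5kg and 230.5kg

230.5kg and 230.5kg


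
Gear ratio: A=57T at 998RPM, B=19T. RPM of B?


Gear ratio = 57:19 = 3:1
RPM_B = RPM_A × (teeth_A / teeth_B)
= 998 × (57/19)
= 2994.0 RPM

2994.0 RPM


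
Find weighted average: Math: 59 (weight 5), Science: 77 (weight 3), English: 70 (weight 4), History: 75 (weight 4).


Numerator = 59×5 + 77×3 + 70×4 + 75×4
= 295 + 231 + 280 + 300
= 1106
Total weight = 16
Weighted avg = 1106/16
= 69.13

69.13


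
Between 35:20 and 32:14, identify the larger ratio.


35/20 = 1.7500
32/14 = 2.2857
1.7500 < 2.2857, so 35:20 is less
= 32:14

32:14


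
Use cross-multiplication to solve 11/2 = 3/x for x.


Cross multiply: 11 × x = 2 × 3
11x = 6
x = 6 / 11
= 0.55

0.55


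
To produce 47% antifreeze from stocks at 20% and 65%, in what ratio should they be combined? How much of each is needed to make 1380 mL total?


Let x parts of 20% mix with y parts of 65%.
20x + 65y = 47(x + y)
20x + 65y = 47x + 47y
x(20 - 47) = y(47 - 65)
x/y = (65 - 47)/(47 - 20) = 18/27
Simplify: 2:3
Total parts = 5; one part = 1380/5 = 276.00 mL
20% solution: 2×276.00 = 552.00 mL
65% solution: 3×276.00 = 828.00 mL
= ratio 2:3; 552.00 mL and 828.00 mL

ratio 2:3; 552.00 mL and 828.00 mL


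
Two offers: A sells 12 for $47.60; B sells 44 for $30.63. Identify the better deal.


Deal A: $47.60/12 = $3.9667/unit
Deal B: $30.63/44 = $0.6961/unit
B is cheaper per unit
= Deal B

Deal B


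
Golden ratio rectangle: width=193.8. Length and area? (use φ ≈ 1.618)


φ = (1 + √5) / 2 ≈ 1.618
Length = width × φ = 193.8 × 1.618 = 313.5684
≈ 313.57
Area = width × length = 193.8 × 313.5684 = 60769.55592 ≈ 60769.56
= Length: 313.57, Area: 60769.56

Length: 313.57, Area: 60769.56
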